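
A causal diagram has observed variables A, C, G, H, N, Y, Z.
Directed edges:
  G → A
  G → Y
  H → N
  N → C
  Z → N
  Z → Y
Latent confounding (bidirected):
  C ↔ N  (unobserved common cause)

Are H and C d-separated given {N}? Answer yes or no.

Bayes-Ball from H | {N} reaches {C,Y,Z}.
C ∈ reach(H|{N}) ⇒ H ⊥̸ C | {N}.

No — H and C are d-connected given {N}.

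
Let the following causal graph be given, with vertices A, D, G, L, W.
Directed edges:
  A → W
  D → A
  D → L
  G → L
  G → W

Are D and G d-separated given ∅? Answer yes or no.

Yes — D ⊥ G | ∅.

Bayes-Ball from D | ∅ reaches {A,L,W}.
G ∉ reach(D|∅) ⇒ D ⊥ G | ∅.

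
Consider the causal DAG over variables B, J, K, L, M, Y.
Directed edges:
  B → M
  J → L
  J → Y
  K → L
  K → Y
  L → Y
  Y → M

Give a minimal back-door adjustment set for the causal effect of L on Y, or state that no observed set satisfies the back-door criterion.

L→Y: minimal back-door set {J, K}.

desc(L)\{L}={M,Y}; candidates ⊆ {B,J,K}.
size 0: {}; under {} L still reaches {J,K,M,Y} ∋ Y.
size 1: {B}, {J}, {K}; under {B} L still reaches {J,K,M,Y} ∋ Y.
{J,K}: L⊥Y given {J,K} in G with L→· removed — back-door holds.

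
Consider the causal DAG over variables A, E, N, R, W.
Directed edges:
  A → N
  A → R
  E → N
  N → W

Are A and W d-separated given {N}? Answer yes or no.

Bayes-Ball from A | {N} reaches {E,R}.
W ∉ reach(A|{N}) ⇒ A ⊥ W | {N}.

Yes — A ⊥ W | {N}.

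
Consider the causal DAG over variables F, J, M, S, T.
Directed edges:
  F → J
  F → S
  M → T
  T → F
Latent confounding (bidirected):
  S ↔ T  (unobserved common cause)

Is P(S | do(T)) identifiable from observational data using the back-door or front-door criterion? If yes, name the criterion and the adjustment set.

desc(T)\{T}={F,J,S}; candidates ⊆ {M}.
T↔S: latent back-door arc(s) into T.
size 0: {}; under {} T still reaches {M,S} ∋ S.
size 1: {M}; under {M} T still reaches {S} ∋ S.
T↔S cannot be blocked by any observed set — no back-door set.
{F}: (i) intercepts every directed T→S path; (ii) no back-door T→{F}; (iii) {T} blocks every back-door {F}→S. Front-door holds.
P(S|do(T)) = Σ_{F} P(F|T) Σ_{T'} P(S|F,T')P(T').

P(S|do(T)): frontdoor, adjust for {F}.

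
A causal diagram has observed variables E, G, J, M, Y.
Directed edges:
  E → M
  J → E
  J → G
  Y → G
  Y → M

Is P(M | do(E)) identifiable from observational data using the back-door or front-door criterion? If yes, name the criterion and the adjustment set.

P(M|do(E)): backdoor, adjust for ∅.

desc(E)\{E}={M}; candidates ⊆ {G,J,Y}.
∅: E⊥M given ∅ in G with E→· removed — back-door holds.
P(M|do(E)) = P(M|E) — no adjustment needed.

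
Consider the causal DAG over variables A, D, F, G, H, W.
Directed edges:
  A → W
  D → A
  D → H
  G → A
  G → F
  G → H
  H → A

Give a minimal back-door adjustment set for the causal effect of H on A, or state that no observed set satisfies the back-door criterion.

H→A: minimal back-door set {D, G}.

desc(H)\{H}={A,W}; candidates ⊆ {D,F,G}.
size 0: {}; under {} H still reaches {A,D,F,G,W} ∋ A.
size 1: {D}, {F}, {G}; under {D} H still reaches {A,F,G,W} ∋ A.
{D,G}: H⊥A given {D,G} in G with H→· removed — back-door holds.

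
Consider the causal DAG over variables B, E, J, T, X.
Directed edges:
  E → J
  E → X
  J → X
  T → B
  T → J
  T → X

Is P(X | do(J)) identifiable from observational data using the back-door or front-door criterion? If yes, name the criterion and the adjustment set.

P(X|do(J)): backdoor, adjust for {E, T}.

desc(J)\{J}={X}; candidates ⊆ {B,E,T}.
size 0: {}; under {} J still reaches {B,E,T,X} ∋ X.
size 1: {B}, {E}, {T}; under {B} J still reaches {E,T,X} ∋ X.
{E,T}: J⊥X given {E,T} in G with J→· removed — back-door holds.
P(X|do(J)) = Σ_{E,T} P(X|J,E,T)·P(E,T).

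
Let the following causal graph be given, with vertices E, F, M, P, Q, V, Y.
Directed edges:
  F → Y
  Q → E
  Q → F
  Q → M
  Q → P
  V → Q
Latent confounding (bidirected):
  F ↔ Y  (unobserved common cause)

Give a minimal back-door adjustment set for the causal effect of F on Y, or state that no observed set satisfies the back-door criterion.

desc(F)\{F}={Y}; candidates ⊆ {E,M,P,Q,V}.
F↔Y: latent back-door arc(s) into F.
size 0: {}; under {} F still reaches {E,M,P,Q,V,Y} ∋ Y.
size 1: {E}, {M}, {P} …(+2); under {E} F still reaches {M,P,Q,V,Y} ∋ Y.
size 2: {E,M}, {E,P}, {E,Q} …(+7); under {E,M} F still reaches {P,Q,V,Y} ∋ Y.
F↔Y cannot be blocked by any observed set — no back-door set.

F→Y: no observed back-door set.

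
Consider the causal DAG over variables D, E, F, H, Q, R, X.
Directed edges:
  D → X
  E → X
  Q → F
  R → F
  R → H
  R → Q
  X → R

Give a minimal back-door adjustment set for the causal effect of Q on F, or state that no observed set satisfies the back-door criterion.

desc(Q)\{Q}={F}; candidates ⊆ {D,E,H,R,X}.
size 0: {}; under {} Q still reaches {D,E,F,H,R,X} ∋ F.
{R}: Q⊥F given {R} in G with Q→· removed — back-door holds.

Q→F: minimal back-door set {R}.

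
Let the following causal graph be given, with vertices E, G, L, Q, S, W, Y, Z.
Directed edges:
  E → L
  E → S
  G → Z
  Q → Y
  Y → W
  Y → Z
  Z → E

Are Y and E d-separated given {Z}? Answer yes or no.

Yes — Y ⊥ E | {Z}.

Bayes-Ball from Y | {Z} reaches {G,Q,W}.
E ∉ reach(Y|{Z}) ⇒ Y ⊥ E | {Z}.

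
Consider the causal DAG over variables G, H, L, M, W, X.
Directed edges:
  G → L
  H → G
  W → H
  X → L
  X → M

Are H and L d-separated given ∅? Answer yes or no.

No — H and L are d-connected given ∅.

Bayes-Ball from H | ∅ reaches {G,L,W}.
L ∈ reach(H|∅) ⇒ H ⊥̸ L | ∅.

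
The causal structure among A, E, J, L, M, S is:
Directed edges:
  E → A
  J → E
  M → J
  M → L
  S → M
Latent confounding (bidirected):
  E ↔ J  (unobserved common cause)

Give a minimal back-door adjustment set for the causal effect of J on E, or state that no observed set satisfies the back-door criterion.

J→E: no observed back-door set.

desc(J)\{J}={A,E}; candidates ⊆ {L,M,S}.
J↔E: latent back-door arc(s) into J.
size 0: {}; under {} J still reaches {A,E,L,M,S} ∋ E.
size 1: {L}, {M}, {S}; under {L} J still reaches {A,E,M,S} ∋ E.
size 2: {L,M}, {L,S}, {M,S}; under {L,M} J still reaches {A,E} ∋ E.
J↔E cannot be blocked by any observed set — no back-door set.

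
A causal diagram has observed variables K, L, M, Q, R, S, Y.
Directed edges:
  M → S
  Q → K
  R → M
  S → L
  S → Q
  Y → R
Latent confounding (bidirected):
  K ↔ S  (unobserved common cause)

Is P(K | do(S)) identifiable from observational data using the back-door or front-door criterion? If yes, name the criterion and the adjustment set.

desc(S)\{S}={K,L,Q}; candidates ⊆ {M,R,Y}.
S↔K: latent back-door arc(s) into S.
size 0: {}; under {} S still reaches {K,M,R,Y} ∋ K.
size 1: {M}, {R}, {Y}; under {M} S still reaches {K} ∋ K.
size 2: {M,R}, {M,Y}, {R,Y}; under {M,R} S still reaches {K} ∋ K.
S↔K cannot be blocked by any observed set — no back-door set.
{Q}: (i) intercepts every directed S→K path; (ii) no back-door S→{Q}; (iii) {S} blocks every back-door {Q}→K. Front-door holds.
P(K|do(S)) = Σ_{Q} P(Q|S) Σ_{S'} P(K|Q,S')P(S').

P(K|do(S)): frontdoor, adjust for {Q}.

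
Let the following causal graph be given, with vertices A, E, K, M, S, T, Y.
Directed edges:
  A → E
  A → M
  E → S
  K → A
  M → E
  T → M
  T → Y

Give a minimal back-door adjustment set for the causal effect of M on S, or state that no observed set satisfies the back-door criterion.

desc(M)\{M}={E,S}; candidates ⊆ {A,K,T,Y}.
size 0: {}; under {} M still reaches {A,E,K,S,T,Y} ∋ S.
{A}: M⊥S given {A} in G with M→· removed — back-door holds.

M→S: minimal back-door set {A}.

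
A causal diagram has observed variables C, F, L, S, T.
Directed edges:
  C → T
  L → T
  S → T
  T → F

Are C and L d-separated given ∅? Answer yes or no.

Yes — C ⊥ L | ∅.

Bayes-Ball from C | ∅ reaches {F,T}.
L ∉ reach(C|∅) ⇒ C ⊥ L | ∅.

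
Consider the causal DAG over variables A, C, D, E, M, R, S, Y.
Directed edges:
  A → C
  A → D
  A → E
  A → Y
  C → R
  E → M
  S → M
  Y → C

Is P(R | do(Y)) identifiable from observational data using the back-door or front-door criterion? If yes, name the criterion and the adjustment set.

P(R|do(Y)): backdoor, adjust for {A}.

desc(Y)\{Y}={C,R}; candidates ⊆ {A,D,E,M,S}.
size 0: {}; under {} Y still reaches {A,C,D,E,M,R} ∋ R.
{A}: Y⊥R given {A} in G with Y→· removed — back-door holds.
P(R|do(Y)) = Σ_{A} P(R|Y,A)·P(A).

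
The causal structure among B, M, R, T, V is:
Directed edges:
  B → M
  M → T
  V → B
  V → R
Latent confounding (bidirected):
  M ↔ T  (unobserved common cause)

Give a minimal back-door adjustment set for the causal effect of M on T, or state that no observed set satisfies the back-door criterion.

M→T: no observed back-door set.

desc(M)\{M}={T}; candidates ⊆ {B,R,V}.
M↔T: latent back-door arc(s) into M.
size 0: {}; under {} M still reaches {B,R,T,V} ∋ T.
size 1: {B}, {R}, {V}; under {B} M still reaches {T} ∋ T.
size 2: {B,R}, {B,V}, {R,V}; under {B,R} M still reaches {T} ∋ T.
M↔T cannot be blocked by any observed set — no back-door set.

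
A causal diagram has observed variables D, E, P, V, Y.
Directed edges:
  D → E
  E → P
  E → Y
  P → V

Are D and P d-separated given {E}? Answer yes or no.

Bayes-Ball from D | {E} reaches ∅.
P ∉ reach(D|{E}) ⇒ D ⊥ P | {E}.

Yes — D ⊥ P | {E}.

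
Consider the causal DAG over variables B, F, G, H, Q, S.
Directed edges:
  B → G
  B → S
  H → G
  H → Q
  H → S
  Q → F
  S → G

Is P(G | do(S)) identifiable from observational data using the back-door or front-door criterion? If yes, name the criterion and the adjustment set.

desc(S)\{S}={G}; candidates ⊆ {B,F,H,Q}.
size 0: {}; under {} S still reaches {B,F,G,H,Q} ∋ G.
size 1: {B}, {F}, {H} …(+1); under {B} S still reaches {F,G,H,Q} ∋ G.
{B,H}: S⊥G given {B,H} in G with S→· removed — back-door holds.
P(G|do(S)) = Σ_{B,H} P(G|S,B,H)·P(B,H).

P(G|do(S)): backdoor, adjust for {B, H}.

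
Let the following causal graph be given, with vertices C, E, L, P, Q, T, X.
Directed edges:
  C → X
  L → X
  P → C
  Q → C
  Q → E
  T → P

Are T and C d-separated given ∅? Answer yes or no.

Bayes-Ball from T | ∅ reaches {C,P,X}.
C ∈ reach(T|∅) ⇒ T ⊥̸ C | ∅.

No — T and C are d-connected given ∅.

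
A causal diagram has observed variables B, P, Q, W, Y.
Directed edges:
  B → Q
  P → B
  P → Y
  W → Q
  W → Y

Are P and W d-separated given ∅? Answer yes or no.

Yes — P ⊥ W | ∅.

Bayes-Ball from P | ∅ reaches {B,Q,Y}.
W ∉ reach(P|∅) ⇒ P ⊥ W | ∅.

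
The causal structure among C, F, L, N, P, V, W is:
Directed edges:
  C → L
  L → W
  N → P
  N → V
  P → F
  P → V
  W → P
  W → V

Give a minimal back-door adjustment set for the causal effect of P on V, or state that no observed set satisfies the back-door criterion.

P→V: minimal back-door set {N, W}.

desc(P)\{P}={F,V}; candidates ⊆ {C,L,N,W}.
size 0: {}; under {} P still reaches {C,L,N,V,W} ∋ V.
size 1: {C}, {L}, {N} …(+1); under {C} P still reaches {L,N,V,W} ∋ V.
{N,W}: P⊥V given {N,W} in G with P→· removed — back-door holds.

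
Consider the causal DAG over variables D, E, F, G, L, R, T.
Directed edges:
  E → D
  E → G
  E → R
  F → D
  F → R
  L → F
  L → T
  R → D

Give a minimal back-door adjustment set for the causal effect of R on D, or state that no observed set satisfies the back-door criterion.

desc(R)\{R}={D}; candidates ⊆ {E,F,G,L,T}.
size 0: {}; under {} R still reaches {D,E,F,G,L,T} ∋ D.
size 1: {E}, {F}, {G} …(+2); under {E} R still reaches {D,F,L,T} ∋ D.
{E,F}: R⊥D given {E,F} in G with R→· removed — back-door holds.

R→D: minimal back-door set {E, F}.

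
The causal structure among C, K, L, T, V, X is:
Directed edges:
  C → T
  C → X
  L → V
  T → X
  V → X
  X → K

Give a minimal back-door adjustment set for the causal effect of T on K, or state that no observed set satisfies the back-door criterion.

desc(T)\{T}={K,X}; candidates ⊆ {C,L,V}.
size 0: {}; under {} T still reaches {C,K,X} ∋ K.
{C}: T⊥K given {C} in G with T→· removed — back-door holds.

T→K: minimal back-door set {C}.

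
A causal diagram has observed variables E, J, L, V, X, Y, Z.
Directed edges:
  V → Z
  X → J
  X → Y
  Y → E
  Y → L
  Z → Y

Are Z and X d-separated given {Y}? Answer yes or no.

No — Z and X are d-connected given {Y}.

Bayes-Ball from Z | {Y} reaches {J,V,X}.
X ∈ reach(Z|{Y}) ⇒ Z ⊥̸ X | {Y}.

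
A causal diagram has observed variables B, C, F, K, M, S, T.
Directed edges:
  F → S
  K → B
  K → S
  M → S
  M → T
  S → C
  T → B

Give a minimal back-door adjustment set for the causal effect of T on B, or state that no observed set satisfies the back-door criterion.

T→B: minimal back-door set ∅.

desc(T)\{T}={B}; candidates ⊆ {C,F,K,M,S}.
∅: T⊥B given ∅ in G with T→· removed — back-door holds.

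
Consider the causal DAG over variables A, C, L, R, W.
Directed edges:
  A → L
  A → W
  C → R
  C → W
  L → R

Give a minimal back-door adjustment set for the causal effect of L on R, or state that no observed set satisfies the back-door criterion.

desc(L)\{L}={R}; candidates ⊆ {A,C,W}.
∅: L⊥R given ∅ in G with L→· removed — back-door holds.

L→R: minimal back-door set ∅.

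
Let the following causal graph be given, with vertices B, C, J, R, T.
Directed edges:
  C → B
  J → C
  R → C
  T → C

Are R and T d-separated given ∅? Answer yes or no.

Yes — R ⊥ T | ∅.

Bayes-Ball from R | ∅ reaches {B,C}.
T ∉ reach(R|∅) ⇒ R ⊥ T | ∅.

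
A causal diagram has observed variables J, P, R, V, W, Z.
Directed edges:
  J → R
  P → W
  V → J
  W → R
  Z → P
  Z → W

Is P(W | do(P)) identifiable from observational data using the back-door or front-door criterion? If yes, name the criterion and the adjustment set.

desc(P)\{P}={R,W}; candidates ⊆ {J,V,Z}.
size 0: {}; under {} P still reaches {R,W,Z} ∋ W.
{Z}: P⊥W given {Z} in G with P→· removed — back-door holds.
P(W|do(P)) = Σ_{Z} P(W|P,Z)·P(Z).

P(W|do(P)): backdoor, adjust for {Z}.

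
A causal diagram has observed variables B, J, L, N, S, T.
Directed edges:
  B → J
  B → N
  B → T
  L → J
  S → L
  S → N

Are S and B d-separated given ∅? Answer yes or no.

Yes — S ⊥ B | ∅.

Bayes-Ball from S | ∅ reaches {J,L,N}.
B ∉ reach(S|∅) ⇒ S ⊥ B | ∅.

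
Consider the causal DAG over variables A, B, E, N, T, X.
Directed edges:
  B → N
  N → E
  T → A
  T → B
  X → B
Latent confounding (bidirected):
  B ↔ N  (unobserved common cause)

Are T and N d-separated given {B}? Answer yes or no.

No — T and N are d-connected given {B}.

Bayes-Ball from T | {B} reaches {A,E,N,X}.
N ∈ reach(T|{B}) ⇒ T ⊥̸ N | {B}.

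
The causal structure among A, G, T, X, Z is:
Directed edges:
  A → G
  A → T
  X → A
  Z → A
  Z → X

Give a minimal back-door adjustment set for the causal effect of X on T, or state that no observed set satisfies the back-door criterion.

desc(X)\{X}={A,G,T}; candidates ⊆ {Z}.
size 0: {}; under {} X still reaches {A,G,T,Z} ∋ T.
{Z}: X⊥T given {Z} in G with X→· removed — back-door holds.

X→T: minimal back-door set {Z}.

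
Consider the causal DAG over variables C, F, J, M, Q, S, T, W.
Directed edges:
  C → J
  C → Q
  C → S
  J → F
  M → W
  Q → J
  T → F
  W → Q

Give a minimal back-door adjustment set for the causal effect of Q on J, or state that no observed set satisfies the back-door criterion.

Q→J: minimal back-door set {C}.

desc(Q)\{Q}={F,J}; candidates ⊆ {C,M,S,T,W}.
size 0: {}; under {} Q still reaches {C,F,J,M,S,W} ∋ J.
{C}: Q⊥J given {C} in G with Q→· removed — back-door holds.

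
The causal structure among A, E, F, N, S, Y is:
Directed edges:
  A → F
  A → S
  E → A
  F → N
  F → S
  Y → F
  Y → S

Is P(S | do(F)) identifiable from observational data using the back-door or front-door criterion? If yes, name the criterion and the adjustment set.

P(S|do(F)): backdoor, adjust for {A, Y}.

desc(F)\{F}={N,S}; candidates ⊆ {A,E,Y}.
size 0: {}; under {} F still reaches {A,E,S,Y} ∋ S.
size 1: {A}, {E}, {Y}; under {A} F still reaches {S,Y} ∋ S.
{A,Y}: F⊥S given {A,Y} in G with F→· removed — back-door holds.
P(S|do(F)) = Σ_{A,Y} P(S|F,A,Y)·P(A,Y).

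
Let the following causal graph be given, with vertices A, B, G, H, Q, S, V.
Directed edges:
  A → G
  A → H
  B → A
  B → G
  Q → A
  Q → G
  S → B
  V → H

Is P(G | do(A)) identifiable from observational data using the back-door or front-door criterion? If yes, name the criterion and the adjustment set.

desc(A)\{A}={G,H}; candidates ⊆ {B,Q,S,V}.
size 0: {}; under {} A still reaches {B,G,Q,S} ∋ G.
size 1: {B}, {Q}, {S} …(+1); under {B} A still reaches {G,Q} ∋ G.
{B,Q}: A⊥G given {B,Q} in G with A→· removed — back-door holds.
P(G|do(A)) = Σ_{B,Q} P(G|A,B,Q)·P(B,Q).

P(G|do(A)): backdoor, adjust for {B, Q}.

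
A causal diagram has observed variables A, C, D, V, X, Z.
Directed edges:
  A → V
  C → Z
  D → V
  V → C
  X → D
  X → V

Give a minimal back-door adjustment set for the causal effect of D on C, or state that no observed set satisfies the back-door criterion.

D→C: minimal back-door set {X}.

desc(D)\{D}={C,V,Z}; candidates ⊆ {A,X}.
size 0: {}; under {} D still reaches {C,V,X,Z} ∋ C.
{X}: D⊥C given {X} in G with D→· removed — back-door holds.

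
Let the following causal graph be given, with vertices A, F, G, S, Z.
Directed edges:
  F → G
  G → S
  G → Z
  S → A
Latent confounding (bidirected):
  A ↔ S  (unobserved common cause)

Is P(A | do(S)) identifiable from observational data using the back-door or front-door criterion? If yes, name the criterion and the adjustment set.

P(A|do(S)): not identifiable (no BD/FD set).

desc(S)\{S}={A}; candidates ⊆ {F,G,Z}.
S↔A: latent back-door arc(s) into S.
size 0: {}; under {} S still reaches {A,F,G,Z} ∋ A.
size 1: {F}, {G}, {Z}; under {F} S still reaches {A,G,Z} ∋ A.
size 2: {F,G}, {F,Z}, {G,Z}; under {F,G} S still reaches {A} ∋ A.
S↔A cannot be blocked by any observed set — no back-door set.
No mediator lies on a directed S→…→A path.
Neither criterion identifies P(A|do(S)) in this graph.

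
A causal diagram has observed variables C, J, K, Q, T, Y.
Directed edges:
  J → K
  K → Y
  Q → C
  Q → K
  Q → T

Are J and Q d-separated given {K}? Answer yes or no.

Bayes-Ball from J | {K} reaches {C,Q,T}.
Q ∈ reach(J|{K}) ⇒ J ⊥̸ Q | {K}.

No — J and Q are d-connected given {K}.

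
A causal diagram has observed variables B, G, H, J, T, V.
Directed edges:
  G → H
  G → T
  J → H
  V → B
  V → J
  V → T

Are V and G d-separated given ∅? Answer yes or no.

Bayes-Ball from V | ∅ reaches {B,H,J,T}.
G ∉ reach(V|∅) ⇒ V ⊥ G | ∅.

Yes — V ⊥ G | ∅.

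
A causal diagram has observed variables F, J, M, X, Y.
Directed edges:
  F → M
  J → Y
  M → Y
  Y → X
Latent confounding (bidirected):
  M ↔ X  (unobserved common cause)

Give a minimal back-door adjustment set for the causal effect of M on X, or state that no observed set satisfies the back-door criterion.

M→X: no observed back-door set.

desc(M)\{M}={X,Y}; candidates ⊆ {F,J}.
M↔X: latent back-door arc(s) into M.
size 0: {}; under {} M still reaches {F,X} ∋ X.
size 1: {F}, {J}; under {F} M still reaches {X} ∋ X.
size 2: {F,J}; under {F,J} M still reaches {X} ∋ X.
M↔X cannot be blocked by any observed set — no back-door set.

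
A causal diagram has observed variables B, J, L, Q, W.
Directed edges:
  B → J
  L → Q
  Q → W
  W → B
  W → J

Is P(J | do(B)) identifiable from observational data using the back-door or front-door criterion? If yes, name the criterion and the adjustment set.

P(J|do(B)): backdoor, adjust for {W}.

desc(B)\{B}={J}; candidates ⊆ {L,Q,W}.
size 0: {}; under {} B still reaches {J,L,Q,W} ∋ J.
{W}: B⊥J given {W} in G with B→· removed — back-door holds.
P(J|do(B)) = Σ_{W} P(J|B,W)·P(W).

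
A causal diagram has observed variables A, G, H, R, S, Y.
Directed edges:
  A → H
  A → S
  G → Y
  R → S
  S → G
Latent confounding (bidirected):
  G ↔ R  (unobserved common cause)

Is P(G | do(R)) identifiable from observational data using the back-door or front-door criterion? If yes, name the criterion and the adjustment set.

P(G|do(R)): frontdoor, adjust for {S}.

desc(R)\{R}={G,S,Y}; candidates ⊆ {A,H}.
R↔G: latent back-door arc(s) into R.
size 0: {}; under {} R still reaches {G,Y} ∋ G.
size 1: {A}, {H}; under {A} R still reaches {G,Y} ∋ G.
size 2: {A,H}; under {A,H} R still reaches {G,Y} ∋ G.
R↔G cannot be blocked by any observed set — no back-door set.
{S}: (i) intercepts every directed R→G path; (ii) no back-door R→{S}; (iii) {R} blocks every back-door {S}→G. Front-door holds.
P(G|do(R)) = Σ_{S} P(S|R) Σ_{R'} P(G|S,R')P(R').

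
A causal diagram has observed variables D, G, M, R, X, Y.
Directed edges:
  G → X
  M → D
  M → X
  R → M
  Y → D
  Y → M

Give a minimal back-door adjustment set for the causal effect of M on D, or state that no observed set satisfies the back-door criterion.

M→D: minimal back-door set {Y}.

desc(M)\{M}={D,X}; candidates ⊆ {G,R,Y}.
size 0: {}; under {} M still reaches {D,R,Y} ∋ D.
{Y}: M⊥D given {Y} in G with M→· removed — back-door holds.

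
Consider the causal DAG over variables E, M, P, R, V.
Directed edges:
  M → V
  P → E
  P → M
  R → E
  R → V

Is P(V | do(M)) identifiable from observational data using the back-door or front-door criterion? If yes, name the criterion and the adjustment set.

P(V|do(M)): backdoor, adjust for ∅.

desc(M)\{M}={V}; candidates ⊆ {E,P,R}.
∅: M⊥V given ∅ in G with M→· removed — back-door holds.
P(V|do(M)) = P(V|M) — no adjustment needed.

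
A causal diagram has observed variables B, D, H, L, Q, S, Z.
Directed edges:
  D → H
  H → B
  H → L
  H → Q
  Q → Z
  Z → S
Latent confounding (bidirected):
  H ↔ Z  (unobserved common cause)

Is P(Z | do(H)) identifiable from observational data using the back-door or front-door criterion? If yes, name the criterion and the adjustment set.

desc(H)\{H}={B,L,Q,S,Z}; candidates ⊆ {D}.
H↔Z: latent back-door arc(s) into H.
size 0: {}; under {} H still reaches {D,S,Z} ∋ Z.
size 1: {D}; under {D} H still reaches {S,Z} ∋ Z.
H↔Z cannot be blocked by any observed set — no back-door set.
{Q}: (i) intercepts every directed H→Z path; (ii) no back-door H→{Q}; (iii) {H} blocks every back-door {Q}→Z. Front-door holds.
P(Z|do(H)) = Σ_{Q} P(Q|H) Σ_{H'} P(Z|Q,H')P(H').

P(Z|do(H)): frontdoor, adjust for {Q}.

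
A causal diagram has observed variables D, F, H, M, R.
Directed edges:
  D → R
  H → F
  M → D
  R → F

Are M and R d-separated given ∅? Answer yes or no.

Bayes-Ball from M | ∅ reaches {D,F,R}.
R ∈ reach(M|∅) ⇒ M ⊥̸ R | ∅.

No — M and R are d-connected given ∅.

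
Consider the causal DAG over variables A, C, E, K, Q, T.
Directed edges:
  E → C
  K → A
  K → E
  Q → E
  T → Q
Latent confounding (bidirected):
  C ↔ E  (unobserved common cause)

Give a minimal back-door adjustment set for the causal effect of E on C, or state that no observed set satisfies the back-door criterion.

desc(E)\{E}={C}; candidates ⊆ {A,K,Q,T}.
E↔C: latent back-door arc(s) into E.
size 0: {}; under {} E still reaches {A,C,K,Q,T} ∋ C.
size 1: {A}, {K}, {Q} …(+1); under {A} E still reaches {C,K,Q,T} ∋ C.
size 2: {A,K}, {A,Q}, {A,T} …(+3); under {A,K} E still reaches {C,Q,T} ∋ C.
E↔C cannot be blocked by any observed set — no back-door set.

E→C: no observed back-door set.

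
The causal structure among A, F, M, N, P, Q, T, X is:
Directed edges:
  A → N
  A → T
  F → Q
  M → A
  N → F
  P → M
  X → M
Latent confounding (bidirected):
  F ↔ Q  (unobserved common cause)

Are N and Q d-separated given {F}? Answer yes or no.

Bayes-Ball from N | {F} reaches {A,M,P,Q,T,X}.
Q ∈ reach(N|{F}) ⇒ N ⊥̸ Q | {F}.

No — N and Q are d-connected given {F}.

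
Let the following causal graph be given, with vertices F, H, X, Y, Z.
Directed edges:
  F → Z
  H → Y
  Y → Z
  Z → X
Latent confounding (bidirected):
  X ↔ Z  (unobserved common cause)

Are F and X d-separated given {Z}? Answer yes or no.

No — F and X are d-connected given {Z}.

Bayes-Ball from F | {Z} reaches {H,X,Y}.
X ∈ reach(F|{Z}) ⇒ F ⊥̸ X | {Z}.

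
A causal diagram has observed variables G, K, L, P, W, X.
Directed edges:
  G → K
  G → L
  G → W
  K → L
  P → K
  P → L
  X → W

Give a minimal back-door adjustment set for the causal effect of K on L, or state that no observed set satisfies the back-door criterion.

K→L: minimal back-door set {G, P}.

desc(K)\{K}={L}; candidates ⊆ {G,P,W,X}.
size 0: {}; under {} K still reaches {G,L,P,W} ∋ L.
size 1: {G}, {P}, {W} …(+1); under {G} K still reaches {L,P} ∋ L.
{G,P}: K⊥L given {G,P} in G with K→· removed — back-door holds.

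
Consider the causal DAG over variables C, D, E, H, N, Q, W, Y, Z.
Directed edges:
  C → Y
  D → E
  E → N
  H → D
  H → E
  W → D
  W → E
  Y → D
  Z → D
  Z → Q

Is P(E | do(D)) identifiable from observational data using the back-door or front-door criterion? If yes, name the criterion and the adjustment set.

desc(D)\{D}={E,N}; candidates ⊆ {C,H,Q,W,Y,Z}.
size 0: {}; under {} D still reaches {C,E,H,N,Q,W,Y,Z} ∋ E.
size 1: {C}, {H}, {Q} …(+3); under {C} D still reaches {E,H,N,Q,W,Y,Z} ∋ E.
{H,W}: D⊥E given {H,W} in G with D→· removed — back-door holds.
P(E|do(D)) = Σ_{H,W} P(E|D,H,W)·P(H,W).

P(E|do(D)): backdoor, adjust for {H, W}.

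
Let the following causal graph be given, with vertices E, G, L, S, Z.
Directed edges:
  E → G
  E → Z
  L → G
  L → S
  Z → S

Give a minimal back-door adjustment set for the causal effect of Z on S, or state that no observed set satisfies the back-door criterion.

desc(Z)\{Z}={S}; candidates ⊆ {E,G,L}.
∅: Z⊥S given ∅ in G with Z→· removed — back-door holds.

Z→S: minimal back-door set ∅.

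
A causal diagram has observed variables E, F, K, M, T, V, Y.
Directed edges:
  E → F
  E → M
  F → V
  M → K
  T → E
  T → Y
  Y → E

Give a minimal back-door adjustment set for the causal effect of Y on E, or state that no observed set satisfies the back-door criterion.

desc(Y)\{Y}={E,F,K,M,V}; candidates ⊆ {T}.
size 0: {}; under {} Y still reaches {E,F,K,M,T,V} ∋ E.
{T}: Y⊥E given {T} in G with Y→· removed — back-door holds.

Y→E: minimal back-door set {T}.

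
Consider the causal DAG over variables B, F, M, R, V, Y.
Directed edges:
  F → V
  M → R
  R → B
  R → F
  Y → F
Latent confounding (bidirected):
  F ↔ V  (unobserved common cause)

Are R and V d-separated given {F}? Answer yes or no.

Bayes-Ball from R | {F} reaches {B,M,V,Y}.
V ∈ reach(R|{F}) ⇒ R ⊥̸ V | {F}.

No — R and V are d-connected given {F}.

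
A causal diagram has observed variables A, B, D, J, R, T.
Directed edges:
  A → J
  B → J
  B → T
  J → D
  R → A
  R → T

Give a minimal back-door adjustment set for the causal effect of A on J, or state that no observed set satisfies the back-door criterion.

desc(A)\{A}={D,J}; candidates ⊆ {B,R,T}.
∅: A⊥J given ∅ in G with A→· removed — back-door holds.

A→J: minimal back-door set ∅.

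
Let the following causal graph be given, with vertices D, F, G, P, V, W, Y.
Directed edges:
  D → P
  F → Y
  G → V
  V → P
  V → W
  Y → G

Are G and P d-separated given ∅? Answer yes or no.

Bayes-Ball from G | ∅ reaches {F,P,V,W,Y}.
P ∈ reach(G|∅) ⇒ G ⊥̸ P | ∅.

No — G and P are d-connected given ∅.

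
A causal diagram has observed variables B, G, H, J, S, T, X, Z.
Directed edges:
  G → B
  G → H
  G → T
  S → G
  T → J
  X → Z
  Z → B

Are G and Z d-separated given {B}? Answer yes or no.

No — G and Z are d-connected given {B}.

Bayes-Ball from G | {B} reaches {H,J,S,T,X,Z}.
Z ∈ reach(G|{B}) ⇒ G ⊥̸ Z | {B}.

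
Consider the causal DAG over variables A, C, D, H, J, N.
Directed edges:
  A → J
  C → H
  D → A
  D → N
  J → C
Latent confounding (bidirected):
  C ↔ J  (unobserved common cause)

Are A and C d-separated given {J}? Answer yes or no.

No — A and C are d-connected given {J}.

Bayes-Ball from A | {J} reaches {C,D,H,N}.
C ∈ reach(A|{J}) ⇒ A ⊥̸ C | {J}.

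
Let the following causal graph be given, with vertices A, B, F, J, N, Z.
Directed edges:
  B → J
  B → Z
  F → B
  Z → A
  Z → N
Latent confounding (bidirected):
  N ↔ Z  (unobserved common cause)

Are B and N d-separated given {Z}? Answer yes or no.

No — B and N are d-connected given {Z}.

Bayes-Ball from B | {Z} reaches {F,J,N}.
N ∈ reach(B|{Z}) ⇒ B ⊥̸ N | {Z}.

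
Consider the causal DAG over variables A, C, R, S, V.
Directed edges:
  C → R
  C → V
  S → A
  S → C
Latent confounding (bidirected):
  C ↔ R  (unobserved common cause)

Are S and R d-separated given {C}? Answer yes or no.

Bayes-Ball from S | {C} reaches {A,R}.
R ∈ reach(S|{C}) ⇒ S ⊥̸ R | {C}.

No — S and R are d-connected given {C}.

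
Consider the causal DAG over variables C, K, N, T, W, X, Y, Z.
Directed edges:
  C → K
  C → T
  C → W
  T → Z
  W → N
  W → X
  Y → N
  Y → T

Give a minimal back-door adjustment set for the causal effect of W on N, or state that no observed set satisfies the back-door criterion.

desc(W)\{W}={N,X}; candidates ⊆ {C,K,T,Y,Z}.
∅: W⊥N given ∅ in G with W→· removed — back-door holds.

W→N: minimal back-door set ∅.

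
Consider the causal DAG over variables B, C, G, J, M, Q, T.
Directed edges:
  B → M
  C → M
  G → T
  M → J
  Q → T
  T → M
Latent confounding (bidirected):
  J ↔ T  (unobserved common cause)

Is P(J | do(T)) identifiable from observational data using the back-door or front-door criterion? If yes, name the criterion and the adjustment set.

desc(T)\{T}={J,M}; candidates ⊆ {B,C,G,Q}.
T↔J: latent back-door arc(s) into T.
size 0: {}; under {} T still reaches {G,J,Q} ∋ J.
size 1: {B}, {C}, {G} …(+1); under {B} T still reaches {G,J,Q} ∋ J.
size 2: {B,C}, {B,G}, {B,Q} …(+3); under {B,C} T still reaches {G,J,Q} ∋ J.
T↔J cannot be blocked by any observed set — no back-door set.
{M}: (i) intercepts every directed T→J path; (ii) no back-door T→{M}; (iii) {T} blocks every back-door {M}→J. Front-door holds.
P(J|do(T)) = Σ_{M} P(M|T) Σ_{T'} P(J|M,T')P(T').

P(J|do(T)): frontdoor, adjust for {M}.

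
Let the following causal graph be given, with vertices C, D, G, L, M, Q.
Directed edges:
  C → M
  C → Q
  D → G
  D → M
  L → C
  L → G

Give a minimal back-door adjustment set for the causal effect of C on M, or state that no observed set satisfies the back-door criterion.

C→M: minimal back-door set ∅.

desc(C)\{C}={M,Q}; candidates ⊆ {D,G,L}.
∅: C⊥M given ∅ in G with C→· removed — back-door holds.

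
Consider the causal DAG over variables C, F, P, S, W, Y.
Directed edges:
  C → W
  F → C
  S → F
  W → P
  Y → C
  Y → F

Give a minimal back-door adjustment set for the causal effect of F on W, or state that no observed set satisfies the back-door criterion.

desc(F)\{F}={C,P,W}; candidates ⊆ {S,Y}.
size 0: {}; under {} F still reaches {C,P,S,W,Y} ∋ W.
{Y}: F⊥W given {Y} in G with F→· removed — back-door holds.

F→W: minimal back-door set {Y}.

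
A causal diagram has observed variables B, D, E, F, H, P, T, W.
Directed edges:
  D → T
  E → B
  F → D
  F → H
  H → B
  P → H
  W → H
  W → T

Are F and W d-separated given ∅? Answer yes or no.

Bayes-Ball from F | ∅ reaches {B,D,H,T}.
W ∉ reach(F|∅) ⇒ F ⊥ W | ∅.

Yes — F ⊥ W | ∅.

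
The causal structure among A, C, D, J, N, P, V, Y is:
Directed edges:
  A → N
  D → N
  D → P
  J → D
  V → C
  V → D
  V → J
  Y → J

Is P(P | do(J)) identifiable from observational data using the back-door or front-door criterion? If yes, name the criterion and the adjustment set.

P(P|do(J)): backdoor, adjust for {V}.

desc(J)\{J}={D,N,P}; candidates ⊆ {A,C,V,Y}.
size 0: {}; under {} J still reaches {C,D,N,P,V,Y} ∋ P.
{V}: J⊥P given {V} in G with J→· removed — back-door holds.
P(P|do(J)) = Σ_{V} P(P|J,V)·P(V).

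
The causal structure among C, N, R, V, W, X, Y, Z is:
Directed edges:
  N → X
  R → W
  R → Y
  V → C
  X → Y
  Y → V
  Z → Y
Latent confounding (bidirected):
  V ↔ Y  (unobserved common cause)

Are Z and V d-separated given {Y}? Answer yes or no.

No — Z and V are d-connected given {Y}.

Bayes-Ball from Z | {Y} reaches {C,N,R,V,W,X}.
V ∈ reach(Z|{Y}) ⇒ Z ⊥̸ V | {Y}.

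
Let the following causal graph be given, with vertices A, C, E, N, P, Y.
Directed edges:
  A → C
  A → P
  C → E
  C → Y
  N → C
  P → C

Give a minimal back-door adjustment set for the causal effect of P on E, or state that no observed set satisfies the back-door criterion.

desc(P)\{P}={C,E,Y}; candidates ⊆ {A,N}.
size 0: {}; under {} P still reaches {A,C,E,Y} ∋ E.
{A}: P⊥E given {A} in G with P→· removed — back-door holds.

P→E: minimal back-door set {A}.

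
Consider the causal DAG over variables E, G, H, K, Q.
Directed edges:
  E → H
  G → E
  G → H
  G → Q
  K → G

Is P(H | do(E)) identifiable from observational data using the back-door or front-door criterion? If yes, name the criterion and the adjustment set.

P(H|do(E)): backdoor, adjust for {G}.

desc(E)\{E}={H}; candidates ⊆ {G,K,Q}.
size 0: {}; under {} E still reaches {G,H,K,Q} ∋ H.
{G}: E⊥H given {G} in G with E→· removed — back-door holds.
P(H|do(E)) = Σ_{G} P(H|E,G)·P(G).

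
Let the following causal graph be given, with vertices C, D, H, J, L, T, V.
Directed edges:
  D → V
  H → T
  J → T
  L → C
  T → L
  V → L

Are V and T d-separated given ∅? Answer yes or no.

Bayes-Ball from V | ∅ reaches {C,D,L}.
T ∉ reach(V|∅) ⇒ V ⊥ T | ∅.

Yes — V ⊥ T | ∅.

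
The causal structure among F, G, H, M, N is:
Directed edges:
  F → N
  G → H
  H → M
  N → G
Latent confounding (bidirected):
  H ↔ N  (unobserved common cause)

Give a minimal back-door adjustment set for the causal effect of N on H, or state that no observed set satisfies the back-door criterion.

desc(N)\{N}={G,H,M}; candidates ⊆ {F}.
N↔H: latent back-door arc(s) into N.
size 0: {}; under {} N still reaches {F,H,M} ∋ H.
size 1: {F}; under {F} N still reaches {H,M} ∋ H.
N↔H cannot be blocked by any observed set — no back-door set.

N→H: no observed back-door set.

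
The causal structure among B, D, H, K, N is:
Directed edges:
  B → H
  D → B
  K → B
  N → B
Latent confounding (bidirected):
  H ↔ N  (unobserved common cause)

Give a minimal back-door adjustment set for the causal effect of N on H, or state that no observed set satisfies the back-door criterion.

N→H: no observed back-door set.

desc(N)\{N}={B,H}; candidates ⊆ {D,K}.
N↔H: latent back-door arc(s) into N.
size 0: {}; under {} N still reaches {H} ∋ H.
size 1: {D}, {K}; under {D} N still reaches {H} ∋ H.
size 2: {D,K}; under {D,K} N still reaches {H} ∋ H.
N↔H cannot be blocked by any observed set — no back-door set.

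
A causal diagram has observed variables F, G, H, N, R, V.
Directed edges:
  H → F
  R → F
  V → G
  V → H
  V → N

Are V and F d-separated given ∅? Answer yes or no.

No — V and F are d-connected given ∅.

Bayes-Ball from V | ∅ reaches {F,G,H,N}.
F ∈ reach(V|∅) ⇒ V ⊥̸ F | ∅.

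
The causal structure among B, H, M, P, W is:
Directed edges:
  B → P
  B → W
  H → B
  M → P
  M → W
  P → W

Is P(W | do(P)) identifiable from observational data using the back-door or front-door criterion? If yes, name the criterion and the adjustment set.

desc(P)\{P}={W}; candidates ⊆ {B,H,M}.
size 0: {}; under {} P still reaches {B,H,M,W} ∋ W.
size 1: {B}, {H}, {M}; under {B} P still reaches {M,W} ∋ W.
{B,M}: P⊥W given {B,M} in G with P→· removed — back-door holds.
P(W|do(P)) = Σ_{B,M} P(W|P,B,M)·P(B,M).

P(W|do(P)): backdoor, adjust for {B, M}.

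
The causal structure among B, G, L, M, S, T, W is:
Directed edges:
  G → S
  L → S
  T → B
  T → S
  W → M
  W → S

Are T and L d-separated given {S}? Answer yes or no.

No — T and L are d-connected given {S}.

Bayes-Ball from T | {S} reaches {B,G,L,M,W}.
L ∈ reach(T|{S}) ⇒ T ⊥̸ L | {S}.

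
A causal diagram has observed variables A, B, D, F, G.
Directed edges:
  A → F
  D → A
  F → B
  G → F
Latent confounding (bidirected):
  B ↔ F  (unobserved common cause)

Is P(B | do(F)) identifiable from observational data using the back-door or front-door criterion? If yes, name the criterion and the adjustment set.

desc(F)\{F}={B}; candidates ⊆ {A,D,G}.
F↔B: latent back-door arc(s) into F.
size 0: {}; under {} F still reaches {A,B,D,G} ∋ B.
size 1: {A}, {D}, {G}; under {A} F still reaches {B,G} ∋ B.
size 2: {A,D}, {A,G}, {D,G}; under {A,D} F still reaches {B,G} ∋ B.
F↔B cannot be blocked by any observed set — no back-door set.
No mediator lies on a directed F→…→B path.
Neither criterion identifies P(B|do(F)) in this graph.

P(B|do(F)): not identifiable (no BD/FD set).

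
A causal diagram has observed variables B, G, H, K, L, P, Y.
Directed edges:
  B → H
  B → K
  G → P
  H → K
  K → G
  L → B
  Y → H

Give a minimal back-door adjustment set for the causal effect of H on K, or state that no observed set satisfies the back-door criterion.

desc(H)\{H}={G,K,P}; candidates ⊆ {B,L,Y}.
size 0: {}; under {} H still reaches {B,G,K,L,P,Y} ∋ K.
{B}: H⊥K given {B} in G with H→· removed — back-door holds.

H→K: minimal back-door set {B}.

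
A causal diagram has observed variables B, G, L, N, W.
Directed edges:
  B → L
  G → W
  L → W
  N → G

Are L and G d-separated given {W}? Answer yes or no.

No — L and G are d-connected given {W}.

Bayes-Ball from L | {W} reaches {B,G,N}.
G ∈ reach(L|{W}) ⇒ L ⊥̸ G | {W}.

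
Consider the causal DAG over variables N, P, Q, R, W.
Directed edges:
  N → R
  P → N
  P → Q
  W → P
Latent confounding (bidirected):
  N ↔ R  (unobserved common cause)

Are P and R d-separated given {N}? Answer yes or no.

Bayes-Ball from P | {N} reaches {Q,R,W}.
R ∈ reach(P|{N}) ⇒ P ⊥̸ R | {N}.

No — P and R are d-connected given {N}.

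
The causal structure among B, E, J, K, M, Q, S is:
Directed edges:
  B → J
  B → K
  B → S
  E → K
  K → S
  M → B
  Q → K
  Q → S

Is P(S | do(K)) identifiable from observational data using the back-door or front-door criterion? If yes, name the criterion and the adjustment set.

desc(K)\{K}={S}; candidates ⊆ {B,E,J,M,Q}.
size 0: {}; under {} K still reaches {B,E,J,M,Q,S} ∋ S.
size 1: {B}, {E}, {J} …(+2); under {B} K still reaches {E,Q,S} ∋ S.
{B,Q}: K⊥S given {B,Q} in G with K→· removed — back-door holds.
P(S|do(K)) = Σ_{B,Q} P(S|K,B,Q)·P(B,Q).

P(S|do(K)): backdoor, adjust for {B, Q}.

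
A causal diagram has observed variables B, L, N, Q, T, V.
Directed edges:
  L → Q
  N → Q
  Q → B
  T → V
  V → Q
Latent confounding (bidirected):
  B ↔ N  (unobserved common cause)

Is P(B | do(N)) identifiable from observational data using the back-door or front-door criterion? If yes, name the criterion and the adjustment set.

desc(N)\{N}={B,Q}; candidates ⊆ {L,T,V}.
N↔B: latent back-door arc(s) into N.
size 0: {}; under {} N still reaches {B} ∋ B.
size 1: {L}, {T}, {V}; under {L} N still reaches {B} ∋ B.
size 2: {L,T}, {L,V}, {T,V}; under {L,T} N still reaches {B} ∋ B.
N↔B cannot be blocked by any observed set — no back-door set.
{Q}: (i) intercepts every directed N→B path; (ii) no back-door N→{Q}; (iii) {N} blocks every back-door {Q}→B. Front-door holds.
P(B|do(N)) = Σ_{Q} P(Q|N) Σ_{N'} P(B|Q,N')P(N').

P(B|do(N)): frontdoor, adjust for {Q}.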